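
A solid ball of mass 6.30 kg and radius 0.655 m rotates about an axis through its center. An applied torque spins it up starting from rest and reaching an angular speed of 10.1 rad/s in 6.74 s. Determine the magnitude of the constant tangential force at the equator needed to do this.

F ≈ 2.47 N

I = (2/5)MR² = (2/5)(6.30)(0.655)² = 1.081 kg·m².
α = Δω/Δt = (10.1 − 0)/6.74 = 1.499 rad/s².
The required torque is τ = Iα = (1.081)(1.499) = 1.620 N·m.
A tangential force at the equator gives τ = FR, so F = τ/R = 1.620/0.655 = 2.473 N.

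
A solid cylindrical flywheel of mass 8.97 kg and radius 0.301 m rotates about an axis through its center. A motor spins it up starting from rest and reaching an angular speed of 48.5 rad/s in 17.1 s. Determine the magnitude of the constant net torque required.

I = ½MR² = (1/2)(8.97)(0.301)² = 0.4063 kg·m².
α = Δω/Δt = (48.5 − 0)/17.1 = 2.836 rad/s².
τ = Iα = (0.4063)(2.836) = 1.153 N·m.

τ ≈ 1.15 N·m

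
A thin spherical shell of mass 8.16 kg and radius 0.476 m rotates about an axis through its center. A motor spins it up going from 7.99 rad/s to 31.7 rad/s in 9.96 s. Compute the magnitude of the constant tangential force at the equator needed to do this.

F ≈ 6.16 N

I = (2/3)MR² = (2/3)(8.16)(0.476)² = 1.233 kg·m².
α = Δω/Δt = (31.7 − 7.99)/9.96 = 2.381 rad/s².
The required torque is τ = Iα = (1.233)(2.381) = 2.934 N·m.
A tangential force at the equator gives τ = FR, so F = τ/R = 2.934/0.476 = 6.164 N.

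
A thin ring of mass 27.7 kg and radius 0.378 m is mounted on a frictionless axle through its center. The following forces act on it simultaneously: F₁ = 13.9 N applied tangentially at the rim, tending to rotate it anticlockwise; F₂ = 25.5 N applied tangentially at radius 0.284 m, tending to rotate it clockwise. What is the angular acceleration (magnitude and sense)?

I = MR² = (27.7)(0.378)² = 3.958 kg·m².
Taking anticlockwise as positive: τ₁ = +(13.9)(0.378) = +5.254 N·m; τ₂ = −(25.5)(0.284) = −7.242 N·m.
Net torque τ = -1.988 N·m.
α = τ/I = -1.988/3.958 = -0.5022 rad/s².

α ≈ 0.502 rad/s², clockwise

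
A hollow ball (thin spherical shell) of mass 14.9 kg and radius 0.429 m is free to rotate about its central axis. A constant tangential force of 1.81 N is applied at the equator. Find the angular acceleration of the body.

I = (2/3)MR² = (2/3)(14.9)(0.429)² = 1.828 kg·m².
τ = F R = (1.81)(0.429) = 0.7765 N·m.
Newton's second law for rotation, τ = Iα, gives α = τ/I = 0.7765/1.828 = 0.4247 rad/s².

α ≈ 0.425 rad/s²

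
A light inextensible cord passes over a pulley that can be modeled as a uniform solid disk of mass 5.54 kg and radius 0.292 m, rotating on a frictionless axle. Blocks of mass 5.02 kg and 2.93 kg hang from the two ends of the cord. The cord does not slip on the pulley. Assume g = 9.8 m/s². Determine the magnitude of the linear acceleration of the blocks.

a ≈ 1.91 m/s²

I = ½MR² = (1/2)(5.54)(0.292)² = 0.2362 kg·m².
Heavier block: m₁g − T₁ = m₁a. Lighter block: T₂ − m₂g = m₂a.
Pulley: (T₁ − T₂)R = Iα = I(a/R), so T₁ − T₂ = (I/R²)a = (1/2)M_p a = 2.770·a.
Adding the three: (m₁ − m₂)g = (m₁ + m₂ + 2.770)a, so a = (5.02 − 2.93)(9.8)/(5.02 + 2.93 + 2.770) = 1.911 m/s².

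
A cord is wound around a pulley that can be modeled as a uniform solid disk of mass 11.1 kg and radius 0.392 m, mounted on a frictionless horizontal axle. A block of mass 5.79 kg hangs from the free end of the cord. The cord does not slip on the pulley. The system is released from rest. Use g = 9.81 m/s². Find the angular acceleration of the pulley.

α ≈ 12.8 rad/s²

I = ½MR² = (1/2)(11.1)(0.392)² = 0.8528 kg·m².
Block: mg − T = ma. Pulley: TR = Iα. No-slip: a = αR, so T = (I/R²)a = 5.550·a.
Then mg = (m + 5.550)a, so a = (5.79)(9.81)/(5.79 + 5.550) = 5.009 m/s².
α = a/R = 5.009/0.392 = 12.78 rad/s².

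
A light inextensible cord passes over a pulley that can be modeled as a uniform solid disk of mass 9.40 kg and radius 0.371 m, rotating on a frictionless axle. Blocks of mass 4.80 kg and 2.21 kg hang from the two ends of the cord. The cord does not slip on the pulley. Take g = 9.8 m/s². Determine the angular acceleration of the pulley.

I = ½MR² = (1/2)(9.40)(0.371)² = 0.6469 kg·m².
Heavier block: m₁g − T₁ = m₁a. Lighter block: T₂ − m₂g = m₂a.
Pulley: (T₁ − T₂)R = Iα = I(a/R), so T₁ − T₂ = (I/R²)a = (1/2)M_p a = 4.700·a.
Adding the three: (m₁ − m₂)g = (m₁ + m₂ + 4.700)a, so a = (4.80 − 2.21)(9.8)/(4.80 + 2.21 + 4.700) = 2.168 m/s².
α = a/R = 2.168/0.371 = 5.842 rad/s².

α ≈ 5.84 rad/s²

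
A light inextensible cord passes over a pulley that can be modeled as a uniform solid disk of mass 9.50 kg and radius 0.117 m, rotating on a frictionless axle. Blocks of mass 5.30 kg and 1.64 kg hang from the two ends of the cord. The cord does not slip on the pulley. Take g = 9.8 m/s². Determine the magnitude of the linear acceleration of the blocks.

I = ½MR² = (1/2)(9.50)(0.117)² = 0.06502 kg·m².
Heavier block: m₁g − T₁ = m₁a. Lighter block: T₂ − m₂g = m₂a.
Pulley: (T₁ − T₂)R = Iα = I(a/R), so T₁ − T₂ = (I/R²)a = (1/2)M_p a = 4.750·a.
Adding the three: (m₁ − m₂)g = (m₁ + m₂ + 4.750)a, so a = (5.30 − 1.64)(9.8)/(5.30 + 1.64 + 4.750) = 3.068 m/s².

a ≈ 3.07 m/s²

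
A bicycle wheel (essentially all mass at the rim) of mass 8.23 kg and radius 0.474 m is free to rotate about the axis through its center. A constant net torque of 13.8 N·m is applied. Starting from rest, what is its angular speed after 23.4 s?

I = MR² = (8.23)(0.474)² = 1.849 kg·m².
α = τ/I = 13.8/1.849 = 7.463 rad/s².
ω = ω₀ + αt = 0 + (7.463)(23.4) = 174.6 rad/s.

ω ≈ 175 rad/s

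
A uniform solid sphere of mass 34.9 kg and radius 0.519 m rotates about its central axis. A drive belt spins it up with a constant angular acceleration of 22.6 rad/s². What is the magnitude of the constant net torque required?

I = (2/5)MR² = (2/5)(34.9)(0.519)² = 3.760 kg·m².
τ = Iα = (3.760)(22.60) = 84.98 N·m.

τ ≈ 85.0 N·m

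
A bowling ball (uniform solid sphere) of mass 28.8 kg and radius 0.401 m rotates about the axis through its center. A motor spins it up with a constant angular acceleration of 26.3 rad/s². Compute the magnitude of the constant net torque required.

τ ≈ 48.7 N·m

I = (2/5)MR² = (2/5)(28.8)(0.401)² = 1.852 kg·m².
τ = Iα = (1.852)(26.30) = 48.72 N·m.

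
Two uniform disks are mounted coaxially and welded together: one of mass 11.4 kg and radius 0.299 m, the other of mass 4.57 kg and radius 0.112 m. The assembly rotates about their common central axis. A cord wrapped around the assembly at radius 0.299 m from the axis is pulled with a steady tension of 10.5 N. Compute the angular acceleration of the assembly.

I = ½M₁R₁² + ½M₂R₂² = ½(11.4)(0.299)² + ½(4.57)(0.112)² = 0.5382 kg·m².
τ = F r = (10.5)(0.299) = 3.139 N·m.
α = τ/I = 3.139/0.5382 = 5.833 rad/s².

α ≈ 5.83 rad/s²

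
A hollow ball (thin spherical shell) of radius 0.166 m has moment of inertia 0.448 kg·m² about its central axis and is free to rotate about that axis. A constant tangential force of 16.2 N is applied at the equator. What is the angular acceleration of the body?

α ≈ 6.00 rad/s²

τ = F R = (16.2)(0.166) = 2.689 N·m.
From τ = Iα: α = 2.689/0.4480 = 6.003 rad/s².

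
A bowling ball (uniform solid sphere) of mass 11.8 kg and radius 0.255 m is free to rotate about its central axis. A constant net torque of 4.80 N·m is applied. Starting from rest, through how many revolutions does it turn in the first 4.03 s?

≈ 20.2 revolutions

I = (2/5)MR² = (2/5)(11.8)(0.255)² = 0.3069 kg·m².
α = τ/I = 4.80/0.3069 = 15.64 rad/s².
θ = ½αt² = ½(15.64)(4.03)² = 127.0 rad.
Revolutions = θ/(2π) = 20.21.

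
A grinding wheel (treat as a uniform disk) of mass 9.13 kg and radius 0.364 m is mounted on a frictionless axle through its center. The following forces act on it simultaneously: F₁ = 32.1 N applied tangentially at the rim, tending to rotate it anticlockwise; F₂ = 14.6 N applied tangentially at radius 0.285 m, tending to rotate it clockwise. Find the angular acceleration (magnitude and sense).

I = ½MR² = (1/2)(9.13)(0.364)² = 0.6048 kg·m².
Taking anticlockwise as positive: τ₁ = +(32.1)(0.364) = +11.68 N·m; τ₂ = −(14.6)(0.285) = −4.161 N·m.
Net torque τ = 7.523 N·m.
α = τ/I = 7.523/0.6048 = 12.44 rad/s².

α ≈ 12.4 rad/s², anticlockwise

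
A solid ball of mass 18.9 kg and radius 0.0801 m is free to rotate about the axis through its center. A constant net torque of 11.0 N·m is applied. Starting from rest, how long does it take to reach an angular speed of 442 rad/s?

t ≈ 1.95 s

I = (2/5)MR² = (2/5)(18.9)(0.0801)² = 0.04851 kg·m².
α = τ/I = 11.0/0.04851 = 226.8 rad/s².
ω = αt ⇒ t = ω/α = 442/226.8 = 1.949 s.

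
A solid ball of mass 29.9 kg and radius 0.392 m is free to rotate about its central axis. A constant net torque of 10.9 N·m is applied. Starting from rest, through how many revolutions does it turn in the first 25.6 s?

≈ 309 revolutions

I = (2/5)MR² = (2/5)(29.9)(0.392)² = 1.838 kg·m².
α = τ/I = 10.9/1.838 = 5.931 rad/s².
θ = ½αt² = ½(5.931)(25.6)² = 1943 rad.
Revolutions = θ/(2π) = 309.3.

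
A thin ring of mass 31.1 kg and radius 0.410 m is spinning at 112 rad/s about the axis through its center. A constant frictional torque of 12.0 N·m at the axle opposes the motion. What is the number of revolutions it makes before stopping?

≈ 435 revolutions

I = MR² = (31.1)(0.410)² = 5.228 kg·m².
The net torque has magnitude 12.0 N·m, opposing ω.
|α| = τ/I = 12.00/5.228 = 2.295 rad/s² (deceleration).
ω² = ω₀² − 2|α|θ with ω = 0 ⇒ θ = ω₀²/(2|α|) = 2732 rad = 434.9 rev.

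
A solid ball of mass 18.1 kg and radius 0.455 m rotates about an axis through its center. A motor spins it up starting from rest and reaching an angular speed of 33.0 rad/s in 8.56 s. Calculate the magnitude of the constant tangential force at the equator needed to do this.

F ≈ 12.7 N

I = (2/5)MR² = (2/5)(18.1)(0.455)² = 1.499 kg·m².
α = Δω/Δt = (33.0 − 0)/8.56 = 3.855 rad/s².
The required torque is τ = Iα = (1.499)(3.855) = 5.778 N·m.
A tangential force at the equator gives τ = FR, so F = τ/R = 5.778/0.455 = 12.70 N.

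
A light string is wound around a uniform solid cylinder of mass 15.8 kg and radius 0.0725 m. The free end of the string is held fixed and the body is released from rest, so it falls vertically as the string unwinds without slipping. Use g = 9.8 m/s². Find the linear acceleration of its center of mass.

a ≈ 6.53 m/s²

Translation: Mg − T = Ma. Rotation about the center: TR = Iα with I = ½MR².
With a = αR: T = (I/R²)a = (1/2)M a, so Mg = (1 + 0.5000)Ma.
a = g/(1 + 0.5000) = 9.8/1.500 = 6.533 m/s².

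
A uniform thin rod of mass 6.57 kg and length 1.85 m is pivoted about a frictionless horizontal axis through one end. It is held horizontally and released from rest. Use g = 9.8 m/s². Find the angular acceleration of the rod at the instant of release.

About the pivot, I = (1/3)ML² = (1/3)(6.57)(1.85)² = 7.495 kg·m².
The weight acts at the center, a distance L/2 = 0.9250 m from the pivot; τ = Mg(L/2) = 59.56 N·m.
α = τ/I = 59.56/7.495 = 7.946 rad/s².

α ≈ 7.95 rad/s²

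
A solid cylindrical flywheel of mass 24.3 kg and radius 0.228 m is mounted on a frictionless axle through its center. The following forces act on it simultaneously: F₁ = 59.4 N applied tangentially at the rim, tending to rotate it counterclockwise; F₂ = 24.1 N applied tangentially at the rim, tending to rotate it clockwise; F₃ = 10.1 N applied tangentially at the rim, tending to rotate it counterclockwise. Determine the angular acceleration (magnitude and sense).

I = ½MR² = (1/2)(24.3)(0.228)² = 0.6316 kg·m².
Taking counterclockwise as positive: τ₁ = +(59.4)(0.228) = +13.54 N·m; τ₂ = −(24.1)(0.228) = −5.495 N·m; τ₃ = +(10.1)(0.228) = +2.303 N·m.
Net torque τ = 10.35 N·m.
α = τ/I = 10.35/0.6316 = 16.39 rad/s².

α ≈ 16.4 rad/s², counterclockwise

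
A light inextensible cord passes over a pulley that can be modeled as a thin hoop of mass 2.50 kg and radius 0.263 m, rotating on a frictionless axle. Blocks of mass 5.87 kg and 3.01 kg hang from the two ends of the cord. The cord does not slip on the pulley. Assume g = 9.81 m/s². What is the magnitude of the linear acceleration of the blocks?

a ≈ 2.47 m/s²

I = MR² = (2.50)(0.263)² = 0.1729 kg·m².
Heavier block: m₁g − T₁ = m₁a. Lighter block: T₂ − m₂g = m₂a.
Pulley: (T₁ − T₂)R = Iα = I(a/R), so T₁ − T₂ = (I/R²)a = 1·M_p a = 2.500·a.
Adding the three: (m₁ − m₂)g = (m₁ + m₂ + 2.500)a, so a = (5.87 − 3.01)(9.81)/(5.87 + 3.01 + 2.500) = 2.465 m/s².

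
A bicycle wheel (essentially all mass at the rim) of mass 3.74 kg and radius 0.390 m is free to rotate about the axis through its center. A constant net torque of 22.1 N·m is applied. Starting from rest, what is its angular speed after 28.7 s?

I = MR² = (3.74)(0.390)² = 0.5689 kg·m².
α = τ/I = 22.1/0.5689 = 38.85 rad/s².
ω = ω₀ + αt = 0 + (38.85)(28.7) = 1115 rad/s.

ω ≈ 1110 rad/s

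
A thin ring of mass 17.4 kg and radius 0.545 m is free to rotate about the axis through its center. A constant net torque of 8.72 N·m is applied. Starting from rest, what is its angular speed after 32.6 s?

ω ≈ 55.0 rad/s

I = MR² = (17.4)(0.545)² = 5.168 kg·m².
α = τ/I = 8.72/5.168 = 1.687 rad/s².
ω = ω₀ + αt = 0 + (1.687)(32.6) = 55.00 rad/s.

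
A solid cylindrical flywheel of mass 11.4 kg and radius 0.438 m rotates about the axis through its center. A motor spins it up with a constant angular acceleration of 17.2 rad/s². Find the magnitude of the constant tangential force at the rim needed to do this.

F ≈ 42.9 N

I = ½MR² = (1/2)(11.4)(0.438)² = 1.094 kg·m².
The required torque is τ = Iα = (1.094)(17.20) = 18.81 N·m.
A tangential force at the rim gives τ = FR, so F = τ/R = 18.81/0.438 = 42.94 N.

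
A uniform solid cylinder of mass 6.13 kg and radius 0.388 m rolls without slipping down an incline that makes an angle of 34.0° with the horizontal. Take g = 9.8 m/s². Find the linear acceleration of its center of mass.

Translation along the incline: Mg sinθ − f = Ma.
Rotation about the center: fR = Iα with I = ½MR². No-slip gives a = αR, so f = (I/R²)a = (1/2)M a.
Substituting: Mg sinθ = (1 + 0.5000)Ma, so a = g sinθ/(1 + 0.5000) = (9.8) sin 34.0° / 1.500 = 3.653 m/s².

a ≈ 3.65 m/s²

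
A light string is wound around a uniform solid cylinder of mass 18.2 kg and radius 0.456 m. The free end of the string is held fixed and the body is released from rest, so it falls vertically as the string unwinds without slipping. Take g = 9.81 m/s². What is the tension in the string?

Translation: Mg − T = Ma. Rotation about the center: TR = Iα with I = ½MR².
With a = αR: T = (I/R²)a = (1/2)M a, so Mg = (1 + 0.5000)Ma.
a = g/(1 + 0.5000) = 9.81/1.500 = 6.540 m/s².
T = 0.5000·M·a = (0.5000)(18.2)(6.540) = 59.51 N.

T ≈ 59.5 N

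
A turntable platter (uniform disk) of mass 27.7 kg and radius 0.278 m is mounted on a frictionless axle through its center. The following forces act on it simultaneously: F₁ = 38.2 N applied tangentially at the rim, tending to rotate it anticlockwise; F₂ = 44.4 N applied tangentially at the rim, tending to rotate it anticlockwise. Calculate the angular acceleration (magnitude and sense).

I = ½MR² = (1/2)(27.7)(0.278)² = 1.070 kg·m².
Taking anticlockwise as positive: τ₁ = +(38.2)(0.278) = +10.62 N·m; τ₂ = +(44.4)(0.278) = +12.34 N·m.
Net torque τ = 22.96 N·m.
α = τ/I = 22.96/1.070 = 21.45 rad/s².

α ≈ 21.5 rad/s², anticlockwise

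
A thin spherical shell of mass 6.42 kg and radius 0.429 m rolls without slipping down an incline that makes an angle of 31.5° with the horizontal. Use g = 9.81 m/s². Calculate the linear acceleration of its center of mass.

Translation along the incline: Mg sinθ − f = Ma.
Rotation about the center: fR = Iα with I = (2/3)MR². No-slip gives a = αR, so f = (I/R²)a = (2/3)M a.
Substituting: Mg sinθ = (1 + 0.6667)Ma, so a = g sinθ/(1 + 0.6667) = (9.81) sin 31.5° / 1.667 = 3.075 m/s².

a ≈ 3.08 m/s²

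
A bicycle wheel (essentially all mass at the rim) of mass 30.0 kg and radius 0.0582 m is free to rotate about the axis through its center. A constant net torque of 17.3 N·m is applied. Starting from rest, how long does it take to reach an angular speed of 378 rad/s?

t ≈ 2.22 s

I = MR² = (30.0)(0.0582)² = 0.1016 kg·m².
α = τ/I = 17.3/0.1016 = 170.2 rad/s².
ω = αt ⇒ t = ω/α = 378/170.2 = 2.220 s.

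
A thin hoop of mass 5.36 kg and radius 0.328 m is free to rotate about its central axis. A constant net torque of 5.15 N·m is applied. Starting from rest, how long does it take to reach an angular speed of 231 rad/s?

t ≈ 25.9 s

I = MR² = (5.36)(0.328)² = 0.5767 kg·m².
α = τ/I = 5.15/0.5767 = 8.931 rad/s².
ω = αt ⇒ t = ω/α = 231/8.931 = 25.87 s.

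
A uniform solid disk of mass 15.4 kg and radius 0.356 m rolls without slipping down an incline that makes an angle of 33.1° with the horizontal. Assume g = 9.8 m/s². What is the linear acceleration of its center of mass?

Translation along the incline: Mg sinθ − f = Ma.
Rotation about the center: fR = Iα with I = ½MR². No-slip gives a = αR, so f = (I/R²)a = (1/2)M a.
Substituting: Mg sinθ = (1 + 0.5000)Ma, so a = g sinθ/(1 + 0.5000) = (9.8) sin 33.1° / 1.500 = 3.568 m/s².

a ≈ 3.57 m/s²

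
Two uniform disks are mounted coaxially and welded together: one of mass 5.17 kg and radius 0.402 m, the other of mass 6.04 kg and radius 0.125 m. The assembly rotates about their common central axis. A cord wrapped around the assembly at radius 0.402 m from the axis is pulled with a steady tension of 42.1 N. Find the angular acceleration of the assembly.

α ≈ 36.4 rad/s²

I = ½M₁R₁² + ½M₂R₂² = ½(5.17)(0.402)² + ½(6.04)(0.125)² = 0.4649 kg·m².
τ = F r = (42.1)(0.402) = 16.92 N·m.
α = τ/I = 16.92/0.4649 = 36.40 rad/s².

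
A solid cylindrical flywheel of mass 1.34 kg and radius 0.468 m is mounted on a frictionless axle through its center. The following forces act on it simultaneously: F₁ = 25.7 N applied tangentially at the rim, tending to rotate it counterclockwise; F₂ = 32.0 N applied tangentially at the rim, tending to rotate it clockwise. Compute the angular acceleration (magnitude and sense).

I = ½MR² = (1/2)(1.34)(0.468)² = 0.1467 kg·m².
Taking counterclockwise as positive: τ₁ = +(25.7)(0.468) = +12.03 N·m; τ₂ = −(32.0)(0.468) = −14.98 N·m.
Net torque τ = -2.948 N·m.
α = τ/I = -2.948/0.1467 = -20.09 rad/s².

α ≈ 20.1 rad/s², clockwise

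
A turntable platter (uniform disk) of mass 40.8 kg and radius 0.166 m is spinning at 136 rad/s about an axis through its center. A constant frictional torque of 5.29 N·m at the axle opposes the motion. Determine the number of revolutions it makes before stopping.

I = ½MR² = (1/2)(40.8)(0.166)² = 0.5621 kg·m².
The net torque has magnitude 5.29 N·m, opposing ω.
|α| = τ/I = 5.290/0.5621 = 9.410 rad/s² (deceleration).
ω² = ω₀² − 2|α|θ with ω = 0 ⇒ θ = ω₀²/(2|α|) = 982.7 rad = 156.4 rev.

≈ 156 revolutions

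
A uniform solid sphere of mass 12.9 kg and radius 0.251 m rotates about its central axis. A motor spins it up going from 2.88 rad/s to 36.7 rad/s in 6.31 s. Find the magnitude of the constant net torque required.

I = (2/5)MR² = (2/5)(12.9)(0.251)² = 0.3251 kg·m².
α = Δω/Δt = (36.7 − 2.88)/6.31 = 5.360 rad/s².
τ = Iα = (0.3251)(5.360) = 1.742 N·m.

τ ≈ 1.74 N·m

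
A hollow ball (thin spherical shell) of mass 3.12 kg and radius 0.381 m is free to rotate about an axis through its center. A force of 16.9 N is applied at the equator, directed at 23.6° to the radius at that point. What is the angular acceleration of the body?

α ≈ 8.54 rad/s²

I = (2/3)MR² = (2/3)(3.12)(0.381)² = 0.3019 kg·m².
Only the tangential component produces torque: τ = F R sinθ = (16.9)(0.381) sin 23.6° = 2.578 N·m.
From τ = Iα: α = 2.578/0.3019 = 8.538 rad/s².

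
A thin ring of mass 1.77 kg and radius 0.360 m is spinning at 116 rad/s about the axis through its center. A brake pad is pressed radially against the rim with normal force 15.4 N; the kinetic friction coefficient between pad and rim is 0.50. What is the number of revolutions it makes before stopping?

I = MR² = (1.77)(0.360)² = 0.2294 kg·m².
Friction force f = μN = (0.50)(15.4) = 7.700 N at the rim; torque magnitude τ = fR = 2.772 N·m, opposing ω.
|α| = τ/I = 2.772/0.2294 = 12.08 rad/s² (deceleration).
ω² = ω₀² − 2|α|θ with ω = 0 ⇒ θ = ω₀²/(2|α|) = 556.8 rad = 88.61 rev.

≈ 88.6 revolutions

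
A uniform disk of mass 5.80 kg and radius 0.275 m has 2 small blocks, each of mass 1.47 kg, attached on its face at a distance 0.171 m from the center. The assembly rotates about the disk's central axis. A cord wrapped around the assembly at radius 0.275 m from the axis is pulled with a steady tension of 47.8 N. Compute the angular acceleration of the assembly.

I_disk = ½MR² = ½(5.80)(0.275)² = 0.2193 kg·m².
I_blocks = 2·m·r² = 2(1.47)(0.171)² = 0.08597 kg·m².
Total I = 0.3053 kg·m².
τ = F r = (47.8)(0.275) = 13.14 N·m.
α = τ/I = 13.14/0.3053 = 43.06 rad/s².

α ≈ 43.1 rad/s²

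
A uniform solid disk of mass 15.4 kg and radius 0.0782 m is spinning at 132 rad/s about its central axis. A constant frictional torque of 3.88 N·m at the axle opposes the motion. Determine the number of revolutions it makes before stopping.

≈ 16.8 revolutions

I = ½MR² = (1/2)(15.4)(0.0782)² = 0.04709 kg·m².
The net torque has magnitude 3.88 N·m, opposing ω.
|α| = τ/I = 3.880/0.04709 = 82.40 rad/s² (deceleration).
ω² = ω₀² − 2|α|θ with ω = 0 ⇒ θ = ω₀²/(2|α|) = 105.7 rad = 16.83 rev.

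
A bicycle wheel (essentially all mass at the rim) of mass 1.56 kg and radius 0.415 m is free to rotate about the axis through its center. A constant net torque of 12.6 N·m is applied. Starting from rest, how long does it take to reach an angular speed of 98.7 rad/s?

t ≈ 2.10 s

I = MR² = (1.56)(0.415)² = 0.2687 kg·m².
α = τ/I = 12.6/0.2687 = 46.90 rad/s².
ω = αt ⇒ t = ω/α = 98.7/46.90 = 2.105 s.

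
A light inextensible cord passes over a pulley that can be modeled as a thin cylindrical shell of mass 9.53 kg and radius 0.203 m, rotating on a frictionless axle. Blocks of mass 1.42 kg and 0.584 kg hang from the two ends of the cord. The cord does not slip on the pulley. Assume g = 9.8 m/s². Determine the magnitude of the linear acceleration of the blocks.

a ≈ 0.710 m/s²

I = MR² = (9.53)(0.203)² = 0.3927 kg·m².
Heavier block: m₁g − T₁ = m₁a. Lighter block: T₂ − m₂g = m₂a.
Pulley: (T₁ − T₂)R = Iα = I(a/R), so T₁ − T₂ = (I/R²)a = 1·M_p a = 9.530·a.
Adding the three: (m₁ − m₂)g = (m₁ + m₂ + 9.530)a, so a = (1.42 − 0.584)(9.8)/(1.42 + 0.584 + 9.530) = 0.7103 m/s².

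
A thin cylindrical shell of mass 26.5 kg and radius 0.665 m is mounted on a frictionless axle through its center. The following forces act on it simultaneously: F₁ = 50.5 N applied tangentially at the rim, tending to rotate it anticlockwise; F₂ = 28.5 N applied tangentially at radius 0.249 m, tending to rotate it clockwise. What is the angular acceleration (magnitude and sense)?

α ≈ 2.26 rad/s², anticlockwise

I = MR² = (26.5)(0.665)² = 11.72 kg·m².
Taking anticlockwise as positive: τ₁ = +(50.5)(0.665) = +33.58 N·m; τ₂ = −(28.5)(0.249) = −7.096 N·m.
Net torque τ = 26.49 N·m.
α = τ/I = 26.49/11.72 = 2.260 rad/s².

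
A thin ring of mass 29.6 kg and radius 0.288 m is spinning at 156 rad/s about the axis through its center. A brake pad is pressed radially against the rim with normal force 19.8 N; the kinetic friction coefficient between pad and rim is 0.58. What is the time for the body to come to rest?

I = MR² = (29.6)(0.288)² = 2.455 kg·m².
Friction force f = μN = (0.58)(19.8) = 11.48 N at the rim; torque magnitude τ = fR = 3.307 N·m, opposing ω.
|α| = τ/I = 3.307/2.455 = 1.347 rad/s² (deceleration).
0 = ω₀ − |α|t ⇒ t = ω₀/|α| = 156/1.347 = 115.8 s.

t ≈ 116 s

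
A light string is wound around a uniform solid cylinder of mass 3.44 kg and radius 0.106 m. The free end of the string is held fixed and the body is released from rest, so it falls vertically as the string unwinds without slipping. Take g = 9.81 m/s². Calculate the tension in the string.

T ≈ 11.2 N

Translation: Mg − T = Ma. Rotation about the center: TR = Iα with I = ½MR².
With a = αR: T = (I/R²)a = (1/2)M a, so Mg = (1 + 0.5000)Ma.
a = g/(1 + 0.5000) = 9.81/1.500 = 6.540 m/s².
T = 0.5000·M·a = (0.5000)(3.44)(6.540) = 11.25 N.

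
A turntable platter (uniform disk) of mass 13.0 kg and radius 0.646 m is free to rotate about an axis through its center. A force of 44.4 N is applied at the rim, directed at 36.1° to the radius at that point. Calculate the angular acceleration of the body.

I = ½MR² = (1/2)(13.0)(0.646)² = 2.713 kg·m².
Only the tangential component produces torque: τ = F R sinθ = (44.4)(0.646) sin 36.1° = 16.90 N·m.
From τ = Iα: α = 16.90/2.713 = 6.230 rad/s².

α ≈ 6.23 rad/s²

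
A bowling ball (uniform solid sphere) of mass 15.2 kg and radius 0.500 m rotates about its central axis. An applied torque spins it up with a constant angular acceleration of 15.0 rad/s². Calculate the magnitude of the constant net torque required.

τ ≈ 22.8 N·m

I = (2/5)MR² = (2/5)(15.2)(0.500)² = 1.520 kg·m².
τ = Iα = (1.520)(15.00) = 22.80 N·m.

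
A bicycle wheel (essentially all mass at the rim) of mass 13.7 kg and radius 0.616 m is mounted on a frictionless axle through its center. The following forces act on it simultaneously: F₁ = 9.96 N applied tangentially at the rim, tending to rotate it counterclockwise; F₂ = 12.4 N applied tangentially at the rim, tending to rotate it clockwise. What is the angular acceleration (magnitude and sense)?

α ≈ 0.289 rad/s², clockwise

I = MR² = (13.7)(0.616)² = 5.199 kg·m².
Taking counterclockwise as positive: τ₁ = +(9.96)(0.616) = +6.135 N·m; τ₂ = −(12.4)(0.616) = −7.638 N·m.
Net torque τ = -1.503 N·m.
α = τ/I = -1.503/5.199 = -0.2891 rad/s².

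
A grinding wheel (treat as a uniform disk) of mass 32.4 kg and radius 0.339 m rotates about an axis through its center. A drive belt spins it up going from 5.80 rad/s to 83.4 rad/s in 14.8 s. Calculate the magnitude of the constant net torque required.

τ ≈ 9.76 N·m

I = ½MR² = (1/2)(32.4)(0.339)² = 1.862 kg·m².
α = Δω/Δt = (83.4 − 5.80)/14.8 = 5.243 rad/s².
τ = Iα = (1.862)(5.243) = 9.761 N·m.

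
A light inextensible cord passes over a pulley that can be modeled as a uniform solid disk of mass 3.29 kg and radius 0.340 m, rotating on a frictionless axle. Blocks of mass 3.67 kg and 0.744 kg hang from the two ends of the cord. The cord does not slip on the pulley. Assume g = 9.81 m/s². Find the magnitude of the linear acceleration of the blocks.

I = ½MR² = (1/2)(3.29)(0.340)² = 0.1902 kg·m².
Heavier block: m₁g − T₁ = m₁a. Lighter block: T₂ − m₂g = m₂a.
Pulley: (T₁ − T₂)R = Iα = I(a/R), so T₁ − T₂ = (I/R²)a = (1/2)M_p a = 1.645·a.
Adding the three: (m₁ − m₂)g = (m₁ + m₂ + 1.645)a, so a = (3.67 − 0.744)(9.81)/(3.67 + 0.744 + 1.645) = 4.737 m/s².

a ≈ 4.74 m/s²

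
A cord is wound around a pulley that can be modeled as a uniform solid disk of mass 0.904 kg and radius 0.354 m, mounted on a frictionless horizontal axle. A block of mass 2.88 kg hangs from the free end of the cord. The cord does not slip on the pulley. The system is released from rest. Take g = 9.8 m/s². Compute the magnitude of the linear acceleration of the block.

a ≈ 8.47 m/s²

I = ½MR² = (1/2)(0.904)(0.354)² = 0.05664 kg·m².
Block: mg − T = ma. Pulley: TR = Iα. No-slip: a = αR, so T = (I/R²)a = 0.4520·a.
Then mg = (m + 0.4520)a, so a = (2.88)(9.8)/(2.88 + 0.4520) = 8.471 m/s².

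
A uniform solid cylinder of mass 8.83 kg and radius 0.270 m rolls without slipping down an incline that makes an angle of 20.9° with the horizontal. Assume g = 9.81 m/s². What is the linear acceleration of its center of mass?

a ≈ 2.33 m/s²

Translation along the incline: Mg sinθ − f = Ma.
Rotation about the center: fR = Iα with I = ½MR². No-slip gives a = αR, so f = (I/R²)a = (1/2)M a.
Substituting: Mg sinθ = (1 + 0.5000)Ma, so a = g sinθ/(1 + 0.5000) = (9.81) sin 20.9° / 1.500 = 2.333 m/s².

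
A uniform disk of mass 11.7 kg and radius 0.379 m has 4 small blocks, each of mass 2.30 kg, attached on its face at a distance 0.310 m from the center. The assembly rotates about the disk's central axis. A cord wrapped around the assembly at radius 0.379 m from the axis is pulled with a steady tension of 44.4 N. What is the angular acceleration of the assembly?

I_disk = ½MR² = ½(11.7)(0.379)² = 0.8403 kg·m².
I_blocks = 4·m·r² = 4(2.30)(0.310)² = 0.8841 kg·m².
Total I = 1.724 kg·m².
τ = F r = (44.4)(0.379) = 16.83 N·m.
α = τ/I = 16.83/1.724 = 9.758 rad/s².

α ≈ 9.76 rad/s²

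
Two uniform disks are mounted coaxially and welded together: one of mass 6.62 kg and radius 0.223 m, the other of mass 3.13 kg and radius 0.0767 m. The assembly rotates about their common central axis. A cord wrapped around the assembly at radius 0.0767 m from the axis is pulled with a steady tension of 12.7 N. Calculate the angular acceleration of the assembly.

I = ½M₁R₁² + ½M₂R₂² = ½(6.62)(0.223)² + ½(3.13)(0.0767)² = 0.1738 kg·m².
τ = F r = (12.7)(0.0767) = 0.9741 N·m.
α = τ/I = 0.9741/0.1738 = 5.604 rad/s².

α ≈ 5.60 rad/s²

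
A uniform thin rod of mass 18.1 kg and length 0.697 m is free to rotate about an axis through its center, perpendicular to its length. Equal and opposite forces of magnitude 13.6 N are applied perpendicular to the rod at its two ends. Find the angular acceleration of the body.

I = (1/12)ML² = (1/12)(18.1)(0.697)² = 0.7328 kg·m².
The couple gives τ = F·(L/2) + F·(L/2) = F L = (13.6)(0.697) = 9.479 N·m.
Newton's second law for rotation, τ = Iα, gives α = τ/I = 9.479/0.7328 = 12.94 rad/s².

α ≈ 12.9 rad/s²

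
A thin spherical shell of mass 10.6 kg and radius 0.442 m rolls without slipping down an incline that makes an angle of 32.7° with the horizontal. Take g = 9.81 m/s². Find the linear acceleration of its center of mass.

a ≈ 3.18 m/s²

Translation along the incline: Mg sinθ − f = Ma.
Rotation about the center: fR = Iα with I = (2/3)MR². No-slip gives a = αR, so f = (I/R²)a = (2/3)M a.
Substituting: Mg sinθ = (1 + 0.6667)Ma, so a = g sinθ/(1 + 0.6667) = (9.81) sin 32.7° / 1.667 = 3.180 m/s².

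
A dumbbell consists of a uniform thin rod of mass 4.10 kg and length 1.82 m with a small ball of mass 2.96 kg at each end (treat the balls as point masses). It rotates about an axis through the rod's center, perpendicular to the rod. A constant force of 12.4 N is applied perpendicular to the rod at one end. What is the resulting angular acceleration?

I_rod = (1/12)ML² = (1/12)(4.10)(1.82)² = 1.132 kg·m².
I_balls = 2·m·(L/2)² = 2(2.96)(0.9100)² = 4.902 kg·m².
Total I = 6.034 kg·m².
τ = F·(L/2) = (12.4)(0.910) = 11.28 N·m.
α = τ/I = 11.28/6.034 = 1.870 rad/s².

α ≈ 1.87 rad/s²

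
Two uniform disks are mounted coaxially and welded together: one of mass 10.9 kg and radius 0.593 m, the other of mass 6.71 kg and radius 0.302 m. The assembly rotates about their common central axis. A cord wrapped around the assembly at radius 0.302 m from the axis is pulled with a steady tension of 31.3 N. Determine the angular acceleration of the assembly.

I = ½M₁R₁² + ½M₂R₂² = ½(10.9)(0.593)² + ½(6.71)(0.302)² = 2.222 kg·m².
τ = F r = (31.3)(0.302) = 9.453 N·m.
α = τ/I = 9.453/2.222 = 4.253 rad/s².

α ≈ 4.25 rad/s²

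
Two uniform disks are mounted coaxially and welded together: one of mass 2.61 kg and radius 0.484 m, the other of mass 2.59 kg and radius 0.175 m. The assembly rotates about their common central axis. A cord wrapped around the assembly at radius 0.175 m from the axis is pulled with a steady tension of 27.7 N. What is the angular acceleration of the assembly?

I = ½M₁R₁² + ½M₂R₂² = ½(2.61)(0.484)² + ½(2.59)(0.175)² = 0.3454 kg·m².
τ = F r = (27.7)(0.175) = 4.847 N·m.
α = τ/I = 4.847/0.3454 = 14.04 rad/s².

α ≈ 14.0 rad/s²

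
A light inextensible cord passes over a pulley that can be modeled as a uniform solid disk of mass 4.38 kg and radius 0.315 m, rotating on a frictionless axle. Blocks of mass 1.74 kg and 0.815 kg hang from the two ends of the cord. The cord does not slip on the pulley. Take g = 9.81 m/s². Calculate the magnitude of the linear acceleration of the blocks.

a ≈ 1.91 m/s²

I = ½MR² = (1/2)(4.38)(0.315)² = 0.2173 kg·m².
Heavier block: m₁g − T₁ = m₁a. Lighter block: T₂ − m₂g = m₂a.
Pulley: (T₁ − T₂)R = Iα = I(a/R), so T₁ − T₂ = (I/R²)a = (1/2)M_p a = 2.190·a.
Adding the three: (m₁ − m₂)g = (m₁ + m₂ + 2.190)a, so a = (1.74 − 0.815)(9.81)/(1.74 + 0.815 + 2.190) = 1.912 m/s².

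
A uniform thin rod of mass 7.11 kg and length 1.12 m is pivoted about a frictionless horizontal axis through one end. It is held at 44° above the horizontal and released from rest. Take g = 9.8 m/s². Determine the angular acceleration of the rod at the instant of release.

About the pivot, I = (1/3)ML² = (1/3)(7.11)(1.12)² = 2.973 kg·m².
The weight acts at the center, a distance L/2 = 0.5600 m from the pivot; τ = Mg(L/2) cos 44° = 28.07 N·m.
α = τ/I = 28.07/2.973 = 9.441 rad/s².

α ≈ 9.44 rad/s²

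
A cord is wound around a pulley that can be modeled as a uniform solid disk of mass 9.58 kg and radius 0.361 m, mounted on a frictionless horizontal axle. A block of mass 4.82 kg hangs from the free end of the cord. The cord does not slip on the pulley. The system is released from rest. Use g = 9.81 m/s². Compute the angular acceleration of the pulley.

I = ½MR² = (1/2)(9.58)(0.361)² = 0.6242 kg·m².
Block: mg − T = ma. Pulley: TR = Iα. No-slip: a = αR, so T = (I/R²)a = 4.790·a.
Then mg = (m + 4.790)a, so a = (4.82)(9.81)/(4.82 + 4.790) = 4.920 m/s².
α = a/R = 4.920/0.361 = 13.63 rad/s².

α ≈ 13.6 rad/s²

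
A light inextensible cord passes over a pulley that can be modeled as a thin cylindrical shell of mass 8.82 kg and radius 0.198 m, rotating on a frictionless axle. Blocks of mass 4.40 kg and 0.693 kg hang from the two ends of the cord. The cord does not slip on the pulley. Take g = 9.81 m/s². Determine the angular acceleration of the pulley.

α ≈ 13.2 rad/s²

I = MR² = (8.82)(0.198)² = 0.3458 kg·m².
Heavier block: m₁g − T₁ = m₁a. Lighter block: T₂ − m₂g = m₂a.
Pulley: (T₁ − T₂)R = Iα = I(a/R), so T₁ − T₂ = (I/R²)a = 1·M_p a = 8.820·a.
Adding the three: (m₁ − m₂)g = (m₁ + m₂ + 8.820)a, so a = (4.40 − 0.693)(9.81)/(4.40 + 0.693 + 8.820) = 2.614 m/s².
α = a/R = 2.614/0.198 = 13.20 rad/s².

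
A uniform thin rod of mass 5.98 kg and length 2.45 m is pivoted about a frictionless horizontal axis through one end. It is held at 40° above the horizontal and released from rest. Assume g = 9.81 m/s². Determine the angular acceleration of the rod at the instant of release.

About the pivot, I = (1/3)ML² = (1/3)(5.98)(2.45)² = 11.96 kg·m².
The weight acts at the center, a distance L/2 = 1.225 m from the pivot; τ = Mg(L/2) cos 40° = 55.05 N·m.
α = τ/I = 55.05/11.96 = 4.601 rad/s².
(Equivalently α = (3g/(2L)) cos 40° = 4.601 rad/s².)

α ≈ 4.60 rad/s²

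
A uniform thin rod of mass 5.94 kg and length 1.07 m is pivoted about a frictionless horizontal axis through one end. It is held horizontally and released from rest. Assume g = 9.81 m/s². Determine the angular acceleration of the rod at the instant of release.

α ≈ 13.8 rad/s²

About the pivot, I = (1/3)ML² = (1/3)(5.94)(1.07)² = 2.267 kg·m².
The weight acts at the center, a distance L/2 = 0.5350 m from the pivot; τ = Mg(L/2) = 31.18 N·m.
α = τ/I = 31.18/2.267 = 13.75 rad/s².
(Equivalently α = (3g/(2L)) = 13.75 rad/s².)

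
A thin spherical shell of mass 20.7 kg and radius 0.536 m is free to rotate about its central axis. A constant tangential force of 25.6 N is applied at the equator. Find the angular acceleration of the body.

I = (2/3)MR² = (2/3)(20.7)(0.536)² = 3.965 kg·m².
τ = F R = (25.6)(0.536) = 13.72 N·m.
Newton's second law for rotation, τ = Iα, gives α = τ/I = 13.72/3.965 = 3.461 rad/s².

α ≈ 3.46 rad/s²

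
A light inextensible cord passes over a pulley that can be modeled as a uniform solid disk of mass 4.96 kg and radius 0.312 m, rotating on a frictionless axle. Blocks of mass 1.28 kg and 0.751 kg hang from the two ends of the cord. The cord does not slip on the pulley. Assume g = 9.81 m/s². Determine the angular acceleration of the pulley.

α ≈ 3.69 rad/s²

I = ½MR² = (1/2)(4.96)(0.312)² = 0.2414 kg·m².
Heavier block: m₁g − T₁ = m₁a. Lighter block: T₂ − m₂g = m₂a.
Pulley: (T₁ − T₂)R = Iα = I(a/R), so T₁ − T₂ = (I/R²)a = (1/2)M_p a = 2.480·a.
Adding the three: (m₁ − m₂)g = (m₁ + m₂ + 2.480)a, so a = (1.28 − 0.751)(9.81)/(1.28 + 0.751 + 2.480) = 1.150 m/s².
α = a/R = 1.150/0.312 = 3.687 rad/s².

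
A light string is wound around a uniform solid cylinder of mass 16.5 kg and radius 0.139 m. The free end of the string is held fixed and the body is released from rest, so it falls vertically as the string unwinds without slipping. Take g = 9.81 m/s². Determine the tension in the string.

T ≈ 54.0 N

Translation: Mg − T = Ma. Rotation about the center: TR = Iα with I = ½MR².
With a = αR: T = (I/R²)a = (1/2)M a, so Mg = (1 + 0.5000)Ma.
a = g/(1 + 0.5000) = 9.81/1.500 = 6.540 m/s².
T = 0.5000·M·a = (0.5000)(16.5)(6.540) = 53.95 N.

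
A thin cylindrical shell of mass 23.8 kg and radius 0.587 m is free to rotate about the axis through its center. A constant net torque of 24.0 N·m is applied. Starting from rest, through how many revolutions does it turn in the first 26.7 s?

I = MR² = (23.8)(0.587)² = 8.201 kg·m².
α = τ/I = 24.0/8.201 = 2.927 rad/s².
θ = ½αt² = ½(2.927)(26.7)² = 1043 rad.
Revolutions = θ/(2π) = 166.0.

≈ 166 revolutions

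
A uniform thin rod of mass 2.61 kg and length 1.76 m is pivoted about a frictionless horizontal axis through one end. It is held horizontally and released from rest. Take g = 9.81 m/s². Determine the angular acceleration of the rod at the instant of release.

About the pivot, I = (1/3)ML² = (1/3)(2.61)(1.76)² = 2.695 kg·m².
The weight acts at the center, a distance L/2 = 0.8800 m from the pivot; τ = Mg(L/2) = 22.53 N·m.
α = τ/I = 22.53/2.695 = 8.361 rad/s².

α ≈ 8.36 rad/s²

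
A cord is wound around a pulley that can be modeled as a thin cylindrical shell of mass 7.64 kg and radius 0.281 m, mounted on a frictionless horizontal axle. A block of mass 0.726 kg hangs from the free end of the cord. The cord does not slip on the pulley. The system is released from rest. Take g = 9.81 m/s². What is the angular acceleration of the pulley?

α ≈ 3.03 rad/s²

I = MR² = (7.64)(0.281)² = 0.6033 kg·m².
Block: mg − T = ma. Pulley: TR = Iα. No-slip: a = αR, so T = (I/R²)a = 7.640·a.
Then mg = (m + 7.640)a, so a = (0.726)(9.81)/(0.726 + 7.640) = 0.8513 m/s².
α = a/R = 0.8513/0.281 = 3.030 rad/s².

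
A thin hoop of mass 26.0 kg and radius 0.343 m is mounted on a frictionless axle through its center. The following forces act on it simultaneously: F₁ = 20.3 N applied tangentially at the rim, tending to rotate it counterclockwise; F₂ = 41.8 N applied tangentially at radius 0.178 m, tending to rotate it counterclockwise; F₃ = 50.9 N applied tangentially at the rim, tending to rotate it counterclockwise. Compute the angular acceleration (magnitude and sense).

I = MR² = (26.0)(0.343)² = 3.059 kg·m².
Taking counterclockwise as positive: τ₁ = +(20.3)(0.343) = +6.963 N·m; τ₂ = +(41.8)(0.178) = +7.440 N·m; τ₃ = +(50.9)(0.343) = +17.46 N·m.
Net torque τ = 31.86 N·m.
α = τ/I = 31.86/3.059 = 10.42 rad/s².

α ≈ 10.4 rad/s², counterclockwise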